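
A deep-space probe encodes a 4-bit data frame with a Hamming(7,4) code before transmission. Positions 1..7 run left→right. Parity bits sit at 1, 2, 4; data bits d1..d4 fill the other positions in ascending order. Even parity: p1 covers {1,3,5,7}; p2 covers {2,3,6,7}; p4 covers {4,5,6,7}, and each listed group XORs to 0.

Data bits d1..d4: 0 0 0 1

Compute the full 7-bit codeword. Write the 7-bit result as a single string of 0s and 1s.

Place data at non-parity positions: p1 p2 0 p4 0 0 1
p1 (pos 1,3,5,7): XOR of data positions = 0⊕0⊕1 = 1
p2 (pos 2,3,6,7): XOR of data positions = 0⊕0⊕1 = 1
p4 (pos 4,5,6,7): XOR of data positions = 0⊕0⊕1 = 1
Codeword: 1101001

1101001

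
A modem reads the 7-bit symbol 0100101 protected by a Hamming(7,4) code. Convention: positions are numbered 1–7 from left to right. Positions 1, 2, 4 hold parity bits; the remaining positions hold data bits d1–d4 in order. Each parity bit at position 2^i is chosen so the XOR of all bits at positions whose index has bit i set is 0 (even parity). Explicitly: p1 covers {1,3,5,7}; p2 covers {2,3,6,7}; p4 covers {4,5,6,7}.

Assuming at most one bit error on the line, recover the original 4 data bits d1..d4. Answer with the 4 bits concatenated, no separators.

s1 (pos 1,3,5,7): 0⊕0⊕1⊕1 = 0
s2 (pos 2,3,6,7): 1⊕0⊕0⊕1 = 0
s4 (pos 4,5,6,7): 0⊕1⊕0⊕1 = 0
Syndrome s4…s1 = 000 → no error.
Read data bits from positions 3,5,6,7: 0101

0101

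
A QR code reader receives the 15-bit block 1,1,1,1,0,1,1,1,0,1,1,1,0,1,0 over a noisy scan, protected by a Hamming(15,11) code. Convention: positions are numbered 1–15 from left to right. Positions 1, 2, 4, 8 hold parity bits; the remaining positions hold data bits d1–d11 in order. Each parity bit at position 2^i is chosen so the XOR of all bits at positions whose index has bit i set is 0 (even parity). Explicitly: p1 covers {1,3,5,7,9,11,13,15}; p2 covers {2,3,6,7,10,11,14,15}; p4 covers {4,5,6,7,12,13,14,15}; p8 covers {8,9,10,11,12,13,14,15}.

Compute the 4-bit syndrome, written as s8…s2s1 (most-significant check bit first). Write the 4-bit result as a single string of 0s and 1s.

s1 (pos 1,3,5,7,9,11,13,15): 1⊕1⊕0⊕1⊕0⊕1⊕0⊕0 = 0
s2 (pos 2,3,6,7,10,11,14,15): 1⊕1⊕1⊕1⊕1⊕1⊕1⊕0 = 1
s4 (pos 4,5,6,7,12,13,14,15): 1⊕0⊕1⊕1⊕1⊕0⊕1⊕0 = 1
s8 (pos 8,9,10,11,12,13,14,15): 1⊕0⊕1⊕1⊕1⊕0⊕1⊕0 = 1
Syndrome s8…s1 = 1110 → error at position 14.

1110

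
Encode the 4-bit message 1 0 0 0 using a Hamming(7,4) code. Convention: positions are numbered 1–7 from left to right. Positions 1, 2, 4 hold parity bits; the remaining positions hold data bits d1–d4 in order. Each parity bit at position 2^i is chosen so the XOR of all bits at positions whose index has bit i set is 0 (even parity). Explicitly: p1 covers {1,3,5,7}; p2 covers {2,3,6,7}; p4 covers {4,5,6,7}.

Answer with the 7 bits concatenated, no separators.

Place data at non-parity positions: p1 p2 1 p4 0 0 0
p1 (pos 1,3,5,7): XOR of data positions = 1⊕0⊕0 = 1
p2 (pos 2,3,6,7): XOR of data positions = 1⊕0⊕0 = 1
p4 (pos 4,5,6,7): XOR of data positions = 0⊕0⊕0 = 0
Codeword: 1110000

1110000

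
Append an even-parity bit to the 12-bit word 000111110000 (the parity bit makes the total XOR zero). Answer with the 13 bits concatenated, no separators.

0001111100001

XOR of the 12 data bits: 0⊕0⊕0⊕1⊕1⊕1⊕1⊕1⊕0⊕0⊕0⊕0 = 1
Parity bit = 1 (so all 13 bits XOR to 0).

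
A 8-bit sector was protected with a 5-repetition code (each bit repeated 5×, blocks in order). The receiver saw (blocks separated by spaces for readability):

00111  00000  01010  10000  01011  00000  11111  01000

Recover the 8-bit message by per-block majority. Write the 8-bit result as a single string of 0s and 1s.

Block 1 (00111): 3 ones → 1
Block 2 (00000): 0 ones → 0
Block 3 (01010): 2 ones → 0
Block 4 (10000): 1 one → 0
Block 5 (01011): 3 ones → 1
Block 6 (00000): 0 ones → 0
Block 7 (11111): 5 ones → 1
Block 8 (01000): 1 one → 0

10001010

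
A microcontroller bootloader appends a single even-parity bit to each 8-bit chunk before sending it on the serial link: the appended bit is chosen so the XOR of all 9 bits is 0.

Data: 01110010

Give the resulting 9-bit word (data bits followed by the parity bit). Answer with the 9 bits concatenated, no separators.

011100100

XOR of the 8 data bits: 0⊕1⊕1⊕1⊕0⊕0⊕1⊕0 = 0
Parity bit = 0 (so all 9 bits XOR to 0).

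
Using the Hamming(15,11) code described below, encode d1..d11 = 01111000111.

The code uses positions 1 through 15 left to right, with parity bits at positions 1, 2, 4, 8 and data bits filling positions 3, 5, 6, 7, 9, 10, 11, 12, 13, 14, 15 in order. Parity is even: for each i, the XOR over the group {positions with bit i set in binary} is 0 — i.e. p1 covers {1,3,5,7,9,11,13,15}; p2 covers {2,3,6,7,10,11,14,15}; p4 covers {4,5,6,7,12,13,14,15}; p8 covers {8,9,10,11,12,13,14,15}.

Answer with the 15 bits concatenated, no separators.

100011101000111

Place data at non-parity positions: p1 p2 0 p4 1 1 1 p8 1 0 0 0 1 1 1
p1 (pos 1,3,5,7,9,11,13,15): XOR of data positions = 0⊕1⊕1⊕1⊕0⊕1⊕1 = 1
p2 (pos 2,3,6,7,10,11,14,15): XOR of data positions = 0⊕1⊕1⊕0⊕0⊕1⊕1 = 0
p4 (pos 4,5,6,7,12,13,14,15): XOR of data positions = 1⊕1⊕1⊕0⊕1⊕1⊕1 = 0
p8 (pos 8,9,10,11,12,13,14,15): XOR of data positions = 1⊕0⊕0⊕0⊕1⊕1⊕1 = 0
Codeword: 100011101000111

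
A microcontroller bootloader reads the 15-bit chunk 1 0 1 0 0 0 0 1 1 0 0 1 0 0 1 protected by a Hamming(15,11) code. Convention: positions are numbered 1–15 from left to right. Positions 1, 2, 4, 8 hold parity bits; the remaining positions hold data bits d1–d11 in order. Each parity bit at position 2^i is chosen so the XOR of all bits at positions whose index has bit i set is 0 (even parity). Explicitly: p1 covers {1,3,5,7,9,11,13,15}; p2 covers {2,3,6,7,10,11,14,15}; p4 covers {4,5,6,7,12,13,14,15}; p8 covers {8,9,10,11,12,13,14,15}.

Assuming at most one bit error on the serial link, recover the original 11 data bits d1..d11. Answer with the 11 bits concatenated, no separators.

s1 (pos 1,3,5,7,9,11,13,15): 1⊕1⊕0⊕0⊕1⊕0⊕0⊕1 = 0
s2 (pos 2,3,6,7,10,11,14,15): 0⊕1⊕0⊕0⊕0⊕0⊕0⊕1 = 0
s4 (pos 4,5,6,7,12,13,14,15): 0⊕0⊕0⊕0⊕1⊕0⊕0⊕1 = 0
s8 (pos 8,9,10,11,12,13,14,15): 1⊕1⊕0⊕0⊕1⊕0⊕0⊕1 = 0
Syndrome s8…s1 = 0000 → no error.
Read data bits from positions 3,5,6,7,9,10,11,12,13,14,15: 10001001001

10001001001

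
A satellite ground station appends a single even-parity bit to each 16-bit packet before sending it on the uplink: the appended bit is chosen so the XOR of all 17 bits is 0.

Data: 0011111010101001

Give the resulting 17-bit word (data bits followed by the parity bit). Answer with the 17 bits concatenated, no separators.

00111110101010011

XOR of the 16 data bits: 0⊕0⊕1⊕1⊕1⊕1⊕1⊕0⊕1⊕0⊕1⊕0⊕1⊕0⊕0⊕1 = 1
Parity bit = 1 (so all 17 bits XOR to 0).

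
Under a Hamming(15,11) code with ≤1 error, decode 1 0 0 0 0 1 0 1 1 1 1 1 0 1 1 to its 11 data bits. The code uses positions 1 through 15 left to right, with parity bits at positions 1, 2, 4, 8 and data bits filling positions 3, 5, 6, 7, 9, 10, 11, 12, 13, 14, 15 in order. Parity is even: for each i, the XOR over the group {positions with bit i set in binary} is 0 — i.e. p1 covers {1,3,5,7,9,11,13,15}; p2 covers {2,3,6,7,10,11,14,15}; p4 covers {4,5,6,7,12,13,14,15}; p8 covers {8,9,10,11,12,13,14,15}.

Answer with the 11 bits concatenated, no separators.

s1 (pos 1,3,5,7,9,11,13,15): 1⊕0⊕0⊕0⊕1⊕1⊕0⊕1 = 0
s2 (pos 2,3,6,7,10,11,14,15): 0⊕0⊕1⊕0⊕1⊕1⊕1⊕1 = 1
s4 (pos 4,5,6,7,12,13,14,15): 0⊕0⊕1⊕0⊕1⊕0⊕1⊕1 = 0
s8 (pos 8,9,10,11,12,13,14,15): 1⊕1⊕1⊕1⊕1⊕0⊕1⊕1 = 1
Syndrome s8…s1 = 1010 → error at position 10.
Flip position 10: 100001011111011 → 100001011011011
Read data bits from positions 3,5,6,7,9,10,11,12,13,14,15: 00101011011

00101011011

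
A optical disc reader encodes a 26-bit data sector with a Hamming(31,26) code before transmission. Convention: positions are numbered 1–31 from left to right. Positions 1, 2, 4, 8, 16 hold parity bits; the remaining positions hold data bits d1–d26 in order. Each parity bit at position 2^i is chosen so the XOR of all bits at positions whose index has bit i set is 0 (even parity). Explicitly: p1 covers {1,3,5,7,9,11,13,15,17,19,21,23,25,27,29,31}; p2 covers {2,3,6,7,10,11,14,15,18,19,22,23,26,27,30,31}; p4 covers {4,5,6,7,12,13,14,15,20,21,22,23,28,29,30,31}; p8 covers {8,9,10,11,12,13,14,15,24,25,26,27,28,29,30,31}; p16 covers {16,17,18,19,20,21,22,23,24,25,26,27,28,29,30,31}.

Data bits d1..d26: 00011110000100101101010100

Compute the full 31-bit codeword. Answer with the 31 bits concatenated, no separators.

Place data at non-parity positions: p1 p2 0 p4 0 0 1 p8 1 1 1 0 0 0 0 p16 1 0 0 1 0 1 1 0 1 0 1 0 1 0 0
p1 (pos 1,3,5,7,9,11,13,15,17,19,21,23,25,27,29,31): XOR of data positions = 0⊕0⊕1⊕1⊕1⊕0⊕0⊕1⊕0⊕0⊕1⊕1⊕1⊕1⊕0 = 0
p2 (pos 2,3,6,7,10,11,14,15,18,19,22,23,26,27,30,31): XOR of data positions = 0⊕0⊕1⊕1⊕1⊕0⊕0⊕0⊕0⊕1⊕1⊕0⊕1⊕0⊕0 = 0
p4 (pos 4,5,6,7,12,13,14,15,20,21,22,23,28,29,30,31): XOR of data positions = 0⊕0⊕1⊕0⊕0⊕0⊕0⊕1⊕0⊕1⊕1⊕0⊕1⊕0⊕0 = 1
p8 (pos 8,9,10,11,12,13,14,15,24,25,26,27,28,29,30,31): XOR of data positions = 1⊕1⊕1⊕0⊕0⊕0⊕0⊕0⊕1⊕0⊕1⊕0⊕1⊕0⊕0 = 0
p16 (pos 16,17,18,19,20,21,22,23,24,25,26,27,28,29,30,31): XOR of data positions = 1⊕0⊕0⊕1⊕0⊕1⊕1⊕0⊕1⊕0⊕1⊕0⊕1⊕0⊕0 = 1
Codeword: 0001001011100001100101101010100

0001001011100001100101101010100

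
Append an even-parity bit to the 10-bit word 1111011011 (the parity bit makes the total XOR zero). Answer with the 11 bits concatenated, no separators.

11110110110

XOR of the 10 data bits: 1⊕1⊕1⊕1⊕0⊕1⊕1⊕0⊕1⊕1 = 0
Parity bit = 0 (so all 11 bits XOR to 0).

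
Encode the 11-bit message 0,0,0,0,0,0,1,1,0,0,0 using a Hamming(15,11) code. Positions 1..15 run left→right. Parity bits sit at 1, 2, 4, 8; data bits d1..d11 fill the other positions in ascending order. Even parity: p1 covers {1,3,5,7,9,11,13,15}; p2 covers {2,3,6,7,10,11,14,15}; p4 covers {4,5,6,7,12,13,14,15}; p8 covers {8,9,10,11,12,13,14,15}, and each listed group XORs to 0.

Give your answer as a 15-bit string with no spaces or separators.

110100000011000

Place data at non-parity positions: p1 p2 0 p4 0 0 0 p8 0 0 1 1 0 0 0
p1 (pos 1,3,5,7,9,11,13,15): XOR of data positions = 0⊕0⊕0⊕0⊕1⊕0⊕0 = 1
p2 (pos 2,3,6,7,10,11,14,15): XOR of data positions = 0⊕0⊕0⊕0⊕1⊕0⊕0 = 1
p4 (pos 4,5,6,7,12,13,14,15): XOR of data positions = 0⊕0⊕0⊕1⊕0⊕0⊕0 = 1
p8 (pos 8,9,10,11,12,13,14,15): XOR of data positions = 0⊕0⊕1⊕1⊕0⊕0⊕0 = 0
Codeword: 110100000011000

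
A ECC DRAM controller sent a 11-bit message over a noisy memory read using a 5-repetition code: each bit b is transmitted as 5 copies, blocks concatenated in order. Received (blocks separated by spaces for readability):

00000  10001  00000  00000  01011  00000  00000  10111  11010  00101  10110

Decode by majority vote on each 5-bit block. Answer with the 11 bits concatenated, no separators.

00001001101

Block 1 (00000): 0 ones → 0
Block 2 (10001): 2 ones → 0
Block 3 (00000): 0 ones → 0
Block 4 (00000): 0 ones → 0
Block 5 (01011): 3 ones → 1
Block 6 (00000): 0 ones → 0
Block 7 (00000): 0 ones → 0
Block 8 (10111): 4 ones → 1
Block 9 (11010): 3 ones → 1
Block 10 (00101): 2 ones → 0
Block 11 (10110): 3 ones → 1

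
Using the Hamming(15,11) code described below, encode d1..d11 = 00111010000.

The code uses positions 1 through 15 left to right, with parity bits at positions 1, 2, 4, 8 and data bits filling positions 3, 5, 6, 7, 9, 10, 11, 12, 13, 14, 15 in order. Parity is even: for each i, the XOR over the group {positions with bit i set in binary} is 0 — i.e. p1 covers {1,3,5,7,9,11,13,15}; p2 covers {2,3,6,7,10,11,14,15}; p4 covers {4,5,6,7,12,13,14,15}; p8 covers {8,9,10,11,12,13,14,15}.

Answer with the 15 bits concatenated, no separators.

110001101010000

Place data at non-parity positions: p1 p2 0 p4 0 1 1 p8 1 0 1 0 0 0 0
p1 (pos 1,3,5,7,9,11,13,15): XOR of data positions = 0⊕0⊕1⊕1⊕1⊕0⊕0 = 1
p2 (pos 2,3,6,7,10,11,14,15): XOR of data positions = 0⊕1⊕1⊕0⊕1⊕0⊕0 = 1
p4 (pos 4,5,6,7,12,13,14,15): XOR of data positions = 0⊕1⊕1⊕0⊕0⊕0⊕0 = 0
p8 (pos 8,9,10,11,12,13,14,15): XOR of data positions = 1⊕0⊕1⊕0⊕0⊕0⊕0 = 0
Codeword: 110001101010000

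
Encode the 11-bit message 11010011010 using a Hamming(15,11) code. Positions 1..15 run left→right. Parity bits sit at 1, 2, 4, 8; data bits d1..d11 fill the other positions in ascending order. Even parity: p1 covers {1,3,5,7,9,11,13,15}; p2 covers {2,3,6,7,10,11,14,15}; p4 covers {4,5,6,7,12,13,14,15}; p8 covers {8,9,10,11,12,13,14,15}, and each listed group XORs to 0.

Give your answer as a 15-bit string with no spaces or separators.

Place data at non-parity positions: p1 p2 1 p4 1 0 1 p8 0 0 1 1 0 1 0
p1 (pos 1,3,5,7,9,11,13,15): XOR of data positions = 1⊕1⊕1⊕0⊕1⊕0⊕0 = 0
p2 (pos 2,3,6,7,10,11,14,15): XOR of data positions = 1⊕0⊕1⊕0⊕1⊕1⊕0 = 0
p4 (pos 4,5,6,7,12,13,14,15): XOR of data positions = 1⊕0⊕1⊕1⊕0⊕1⊕0 = 0
p8 (pos 8,9,10,11,12,13,14,15): XOR of data positions = 0⊕0⊕1⊕1⊕0⊕1⊕0 = 1
Codeword: 001010110011010

001010110011010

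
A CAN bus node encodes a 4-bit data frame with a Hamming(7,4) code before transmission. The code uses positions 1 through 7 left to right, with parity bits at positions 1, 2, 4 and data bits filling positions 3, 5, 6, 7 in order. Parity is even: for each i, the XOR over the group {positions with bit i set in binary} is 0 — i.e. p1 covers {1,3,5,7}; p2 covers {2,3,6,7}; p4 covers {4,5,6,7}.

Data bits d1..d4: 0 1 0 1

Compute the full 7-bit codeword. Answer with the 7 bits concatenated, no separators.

0100101

Place data at non-parity positions: p1 p2 0 p4 1 0 1
p1 (pos 1,3,5,7): XOR of data positions = 0⊕1⊕1 = 0
p2 (pos 2,3,6,7): XOR of data positions = 0⊕0⊕1 = 1
p4 (pos 4,5,6,7): XOR of data positions = 1⊕0⊕1 = 0
Codeword: 0100101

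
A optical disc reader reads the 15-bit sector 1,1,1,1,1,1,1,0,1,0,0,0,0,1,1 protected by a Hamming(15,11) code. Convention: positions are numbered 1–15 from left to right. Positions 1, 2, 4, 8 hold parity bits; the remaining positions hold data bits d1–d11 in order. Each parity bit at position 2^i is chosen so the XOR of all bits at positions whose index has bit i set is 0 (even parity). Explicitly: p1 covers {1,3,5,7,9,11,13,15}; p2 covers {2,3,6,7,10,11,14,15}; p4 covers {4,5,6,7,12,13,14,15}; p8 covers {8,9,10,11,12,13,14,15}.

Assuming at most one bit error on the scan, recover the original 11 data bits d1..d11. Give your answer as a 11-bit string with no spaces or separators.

s1 (pos 1,3,5,7,9,11,13,15): 1⊕1⊕1⊕1⊕1⊕0⊕0⊕1 = 0
s2 (pos 2,3,6,7,10,11,14,15): 1⊕1⊕1⊕1⊕0⊕0⊕1⊕1 = 0
s4 (pos 4,5,6,7,12,13,14,15): 1⊕1⊕1⊕1⊕0⊕0⊕1⊕1 = 0
s8 (pos 8,9,10,11,12,13,14,15): 0⊕1⊕0⊕0⊕0⊕0⊕1⊕1 = 1
Syndrome s8…s1 = 1000 → error at position 8.
Flip position 8: 111111101000011 → 111111111000011
Read data bits from positions 3,5,6,7,9,10,11,12,13,14,15: 11111000011

11111000011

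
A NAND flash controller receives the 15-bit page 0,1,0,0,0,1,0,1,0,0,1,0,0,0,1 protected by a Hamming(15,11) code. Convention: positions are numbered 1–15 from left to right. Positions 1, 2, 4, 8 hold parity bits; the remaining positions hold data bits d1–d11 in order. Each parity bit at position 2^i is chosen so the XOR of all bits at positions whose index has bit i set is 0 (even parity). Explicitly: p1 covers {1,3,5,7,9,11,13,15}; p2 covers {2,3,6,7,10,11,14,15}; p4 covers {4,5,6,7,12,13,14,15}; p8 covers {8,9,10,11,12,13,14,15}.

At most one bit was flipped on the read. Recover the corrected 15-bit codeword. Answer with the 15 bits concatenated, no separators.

s1 (pos 1,3,5,7,9,11,13,15): 0⊕0⊕0⊕0⊕0⊕1⊕0⊕1 = 0
s2 (pos 2,3,6,7,10,11,14,15): 1⊕0⊕1⊕0⊕0⊕1⊕0⊕1 = 0
s4 (pos 4,5,6,7,12,13,14,15): 0⊕0⊕1⊕0⊕0⊕0⊕0⊕1 = 0
s8 (pos 8,9,10,11,12,13,14,15): 1⊕0⊕0⊕1⊕0⊕0⊕0⊕1 = 1
Syndrome s8…s1 = 1000 → error at position 8.
Flip position 8: 010001010010001 → 010001000010001

010001000010001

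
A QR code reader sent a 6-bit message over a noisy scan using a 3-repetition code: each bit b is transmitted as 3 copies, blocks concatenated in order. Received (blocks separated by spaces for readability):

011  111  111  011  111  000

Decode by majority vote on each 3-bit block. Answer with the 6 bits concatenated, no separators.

111110

Block 1 (011): 2 ones → 1
Block 2 (111): 3 ones → 1
Block 3 (111): 3 ones → 1
Block 4 (011): 2 ones → 1
Block 5 (111): 3 ones → 1
Block 6 (000): 0 ones → 0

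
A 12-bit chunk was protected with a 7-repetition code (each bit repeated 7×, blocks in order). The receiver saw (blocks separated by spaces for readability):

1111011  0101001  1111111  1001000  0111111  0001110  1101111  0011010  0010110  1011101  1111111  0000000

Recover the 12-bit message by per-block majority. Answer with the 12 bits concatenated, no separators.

Block 1 (1111011): 6 ones → 1
Block 2 (0101001): 3 ones → 0
Block 3 (1111111): 7 ones → 1
Block 4 (1001000): 2 ones → 0
Block 5 (0111111): 6 ones → 1
Block 6 (0001110): 3 ones → 0
Block 7 (1101111): 6 ones → 1
Block 8 (0011010): 3 ones → 0
Block 9 (0010110): 3 ones → 0
Block 10 (1011101): 5 ones → 1
Block 11 (1111111): 7 ones → 1
Block 12 (0000000): 0 ones → 0

101010100110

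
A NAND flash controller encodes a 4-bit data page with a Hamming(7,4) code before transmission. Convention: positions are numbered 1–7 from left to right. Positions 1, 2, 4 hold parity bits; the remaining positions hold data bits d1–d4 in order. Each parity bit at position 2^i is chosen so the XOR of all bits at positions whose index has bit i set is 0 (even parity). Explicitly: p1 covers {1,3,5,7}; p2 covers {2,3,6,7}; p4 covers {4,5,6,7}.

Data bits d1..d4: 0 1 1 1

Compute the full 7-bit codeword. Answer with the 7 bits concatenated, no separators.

Place data at non-parity positions: p1 p2 0 p4 1 1 1
p1 (pos 1,3,5,7): XOR of data positions = 0⊕1⊕1 = 0
p2 (pos 2,3,6,7): XOR of data positions = 0⊕1⊕1 = 0
p4 (pos 4,5,6,7): XOR of data positions = 1⊕1⊕1 = 1
Codeword: 0001111

0001111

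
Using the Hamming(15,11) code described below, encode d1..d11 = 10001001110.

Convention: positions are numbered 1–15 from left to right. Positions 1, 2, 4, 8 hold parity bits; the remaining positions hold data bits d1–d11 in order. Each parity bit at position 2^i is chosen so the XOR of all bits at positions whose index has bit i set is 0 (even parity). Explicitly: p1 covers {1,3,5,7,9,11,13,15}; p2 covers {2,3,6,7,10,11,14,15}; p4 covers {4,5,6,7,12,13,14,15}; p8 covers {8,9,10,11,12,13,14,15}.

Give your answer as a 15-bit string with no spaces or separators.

101100001001110

Place data at non-parity positions: p1 p2 1 p4 0 0 0 p8 1 0 0 1 1 1 0
p1 (pos 1,3,5,7,9,11,13,15): XOR of data positions = 1⊕0⊕0⊕1⊕0⊕1⊕0 = 1
p2 (pos 2,3,6,7,10,11,14,15): XOR of data positions = 1⊕0⊕0⊕0⊕0⊕1⊕0 = 0
p4 (pos 4,5,6,7,12,13,14,15): XOR of data positions = 0⊕0⊕0⊕1⊕1⊕1⊕0 = 1
p8 (pos 8,9,10,11,12,13,14,15): XOR of data positions = 1⊕0⊕0⊕1⊕1⊕1⊕0 = 0
Codeword: 101100001001110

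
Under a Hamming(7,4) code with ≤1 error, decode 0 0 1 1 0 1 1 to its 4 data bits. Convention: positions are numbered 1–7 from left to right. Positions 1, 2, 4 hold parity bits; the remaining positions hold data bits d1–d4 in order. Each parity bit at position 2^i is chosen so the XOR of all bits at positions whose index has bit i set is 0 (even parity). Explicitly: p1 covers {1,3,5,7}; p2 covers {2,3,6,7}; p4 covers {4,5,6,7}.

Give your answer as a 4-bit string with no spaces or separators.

s1 (pos 1,3,5,7): 0⊕1⊕0⊕1 = 0
s2 (pos 2,3,6,7): 0⊕1⊕1⊕1 = 1
s4 (pos 4,5,6,7): 1⊕0⊕1⊕1 = 1
Syndrome s4…s1 = 110 → error at position 6.
Flip position 6: 0011011 → 0011001
Read data bits from positions 3,5,6,7: 1001

1001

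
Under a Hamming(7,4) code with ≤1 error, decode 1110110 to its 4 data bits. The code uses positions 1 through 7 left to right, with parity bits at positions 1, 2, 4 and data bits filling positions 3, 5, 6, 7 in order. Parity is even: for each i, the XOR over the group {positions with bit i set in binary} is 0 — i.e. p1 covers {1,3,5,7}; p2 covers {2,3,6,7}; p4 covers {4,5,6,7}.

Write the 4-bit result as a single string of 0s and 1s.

0110

s1 (pos 1,3,5,7): 1⊕1⊕1⊕0 = 1
s2 (pos 2,3,6,7): 1⊕1⊕1⊕0 = 1
s4 (pos 4,5,6,7): 0⊕1⊕1⊕0 = 0
Syndrome s4…s1 = 011 → error at position 3.
Flip position 3: 1110110 → 1100110
Read data bits from positions 3,5,6,7: 0110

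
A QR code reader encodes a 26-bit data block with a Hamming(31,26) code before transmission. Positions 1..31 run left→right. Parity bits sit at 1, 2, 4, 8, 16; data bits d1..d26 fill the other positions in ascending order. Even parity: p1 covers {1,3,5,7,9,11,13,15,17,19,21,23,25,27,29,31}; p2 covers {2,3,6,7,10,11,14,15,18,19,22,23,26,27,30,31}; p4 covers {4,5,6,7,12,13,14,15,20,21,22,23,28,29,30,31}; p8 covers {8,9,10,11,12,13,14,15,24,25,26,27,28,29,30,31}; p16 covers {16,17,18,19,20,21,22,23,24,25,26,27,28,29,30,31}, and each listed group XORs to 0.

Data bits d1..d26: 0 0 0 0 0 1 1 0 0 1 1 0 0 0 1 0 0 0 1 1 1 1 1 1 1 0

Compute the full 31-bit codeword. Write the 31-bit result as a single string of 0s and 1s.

Place data at non-parity positions: p1 p2 0 p4 0 0 0 p8 0 1 1 0 0 1 1 p16 0 0 0 1 0 0 0 1 1 1 1 1 1 1 0
p1 (pos 1,3,5,7,9,11,13,15,17,19,21,23,25,27,29,31): XOR of data positions = 0⊕0⊕0⊕0⊕1⊕0⊕1⊕0⊕0⊕0⊕0⊕1⊕1⊕1⊕0 = 1
p2 (pos 2,3,6,7,10,11,14,15,18,19,22,23,26,27,30,31): XOR of data positions = 0⊕0⊕0⊕1⊕1⊕1⊕1⊕0⊕0⊕0⊕0⊕1⊕1⊕1⊕0 = 1
p4 (pos 4,5,6,7,12,13,14,15,20,21,22,23,28,29,30,31): XOR of data positions = 0⊕0⊕0⊕0⊕0⊕1⊕1⊕1⊕0⊕0⊕0⊕1⊕1⊕1⊕0 = 0
p8 (pos 8,9,10,11,12,13,14,15,24,25,26,27,28,29,30,31): XOR of data positions = 0⊕1⊕1⊕0⊕0⊕1⊕1⊕1⊕1⊕1⊕1⊕1⊕1⊕1⊕0 = 1
p16 (pos 16,17,18,19,20,21,22,23,24,25,26,27,28,29,30,31): XOR of data positions = 0⊕0⊕0⊕1⊕0⊕0⊕0⊕1⊕1⊕1⊕1⊕1⊕1⊕1⊕0 = 0
Codeword: 1100000101100110000100011111110

1100000101100110000100011111110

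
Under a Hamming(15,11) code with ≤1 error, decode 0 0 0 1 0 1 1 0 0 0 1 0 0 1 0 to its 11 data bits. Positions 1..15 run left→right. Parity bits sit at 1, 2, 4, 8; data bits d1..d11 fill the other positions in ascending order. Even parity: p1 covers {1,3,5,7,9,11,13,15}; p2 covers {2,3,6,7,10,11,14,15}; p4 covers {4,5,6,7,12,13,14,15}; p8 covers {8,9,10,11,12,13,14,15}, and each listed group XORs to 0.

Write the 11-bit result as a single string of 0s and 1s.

00110010010

s1 (pos 1,3,5,7,9,11,13,15): 0⊕0⊕0⊕1⊕0⊕1⊕0⊕0 = 0
s2 (pos 2,3,6,7,10,11,14,15): 0⊕0⊕1⊕1⊕0⊕1⊕1⊕0 = 0
s4 (pos 4,5,6,7,12,13,14,15): 1⊕0⊕1⊕1⊕0⊕0⊕1⊕0 = 0
s8 (pos 8,9,10,11,12,13,14,15): 0⊕0⊕0⊕1⊕0⊕0⊕1⊕0 = 0
Syndrome s8…s1 = 0000 → no error.
Read data bits from positions 3,5,6,7,9,10,11,12,13,14,15: 00110010010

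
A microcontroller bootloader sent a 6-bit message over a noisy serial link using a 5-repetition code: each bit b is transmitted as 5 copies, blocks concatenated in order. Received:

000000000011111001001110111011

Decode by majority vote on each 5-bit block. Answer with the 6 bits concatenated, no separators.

001011

Block 1 (00000): 0 ones → 0
Block 2 (00000): 0 ones → 0
Block 3 (11111): 5 ones → 1
Block 4 (00100): 1 one → 0
Block 5 (11101): 4 ones → 1
Block 6 (11011): 4 ones → 1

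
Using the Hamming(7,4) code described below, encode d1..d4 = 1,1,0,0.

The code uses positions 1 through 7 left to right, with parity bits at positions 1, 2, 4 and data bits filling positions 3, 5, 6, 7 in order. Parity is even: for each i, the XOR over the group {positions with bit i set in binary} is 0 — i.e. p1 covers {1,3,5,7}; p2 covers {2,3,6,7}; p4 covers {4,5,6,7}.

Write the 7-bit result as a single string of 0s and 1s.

Place data at non-parity positions: p1 p2 1 p4 1 0 0
p1 (pos 1,3,5,7): XOR of data positions = 1⊕1⊕0 = 0
p2 (pos 2,3,6,7): XOR of data positions = 1⊕0⊕0 = 1
p4 (pos 4,5,6,7): XOR of data positions = 1⊕0⊕0 = 1
Codeword: 0111100

0111100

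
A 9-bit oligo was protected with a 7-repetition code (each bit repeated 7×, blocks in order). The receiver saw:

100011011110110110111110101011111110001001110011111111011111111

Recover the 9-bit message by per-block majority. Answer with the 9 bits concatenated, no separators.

Block 1 (1000110): 3 ones → 0
Block 2 (1111011): 6 ones → 1
Block 3 (0110111): 5 ones → 1
Block 4 (1101010): 4 ones → 1
Block 5 (1111111): 7 ones → 1
Block 6 (0001001): 2 ones → 0
Block 7 (1100111): 5 ones → 1
Block 8 (1111101): 6 ones → 1
Block 9 (1111111): 7 ones → 1

011110111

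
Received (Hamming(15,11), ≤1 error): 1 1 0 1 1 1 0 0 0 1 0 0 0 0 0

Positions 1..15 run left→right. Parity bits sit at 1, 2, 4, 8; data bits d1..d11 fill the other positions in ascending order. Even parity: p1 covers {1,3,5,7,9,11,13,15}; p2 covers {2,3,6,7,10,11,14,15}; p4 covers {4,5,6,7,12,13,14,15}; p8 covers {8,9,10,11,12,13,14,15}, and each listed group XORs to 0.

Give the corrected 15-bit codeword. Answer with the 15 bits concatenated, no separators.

110111000100010

s1 (pos 1,3,5,7,9,11,13,15): 1⊕0⊕1⊕0⊕0⊕0⊕0⊕0 = 0
s2 (pos 2,3,6,7,10,11,14,15): 1⊕0⊕1⊕0⊕1⊕0⊕0⊕0 = 1
s4 (pos 4,5,6,7,12,13,14,15): 1⊕1⊕1⊕0⊕0⊕0⊕0⊕0 = 1
s8 (pos 8,9,10,11,12,13,14,15): 0⊕0⊕1⊕0⊕0⊕0⊕0⊕0 = 1
Syndrome s8…s1 = 1110 → error at position 14.
Flip position 14: 110111000100000 → 110111000100010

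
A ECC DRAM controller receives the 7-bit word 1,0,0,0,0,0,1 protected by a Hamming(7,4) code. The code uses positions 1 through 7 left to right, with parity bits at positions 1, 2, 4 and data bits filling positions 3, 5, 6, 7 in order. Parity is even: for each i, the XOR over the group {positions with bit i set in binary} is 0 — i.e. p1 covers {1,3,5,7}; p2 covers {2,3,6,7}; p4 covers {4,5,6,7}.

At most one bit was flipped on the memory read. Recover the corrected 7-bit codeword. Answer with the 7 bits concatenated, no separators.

s1 (pos 1,3,5,7): 1⊕0⊕0⊕1 = 0
s2 (pos 2,3,6,7): 0⊕0⊕0⊕1 = 1
s4 (pos 4,5,6,7): 0⊕0⊕0⊕1 = 1
Syndrome s4…s1 = 110 → error at position 6.
Flip position 6: 1000001 → 1000011

1000011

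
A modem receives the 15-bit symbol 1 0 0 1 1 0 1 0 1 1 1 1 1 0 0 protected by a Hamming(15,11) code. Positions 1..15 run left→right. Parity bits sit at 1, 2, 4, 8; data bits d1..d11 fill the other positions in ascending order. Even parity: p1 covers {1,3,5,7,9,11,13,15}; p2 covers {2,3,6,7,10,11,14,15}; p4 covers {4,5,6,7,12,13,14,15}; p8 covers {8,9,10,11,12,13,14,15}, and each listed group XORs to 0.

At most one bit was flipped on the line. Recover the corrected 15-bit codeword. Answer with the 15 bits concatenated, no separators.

100110101111110

s1 (pos 1,3,5,7,9,11,13,15): 1⊕0⊕1⊕1⊕1⊕1⊕1⊕0 = 0
s2 (pos 2,3,6,7,10,11,14,15): 0⊕0⊕0⊕1⊕1⊕1⊕0⊕0 = 1
s4 (pos 4,5,6,7,12,13,14,15): 1⊕1⊕0⊕1⊕1⊕1⊕0⊕0 = 1
s8 (pos 8,9,10,11,12,13,14,15): 0⊕1⊕1⊕1⊕1⊕1⊕0⊕0 = 1
Syndrome s8…s1 = 1110 → error at position 14.
Flip position 14: 100110101111100 → 100110101111110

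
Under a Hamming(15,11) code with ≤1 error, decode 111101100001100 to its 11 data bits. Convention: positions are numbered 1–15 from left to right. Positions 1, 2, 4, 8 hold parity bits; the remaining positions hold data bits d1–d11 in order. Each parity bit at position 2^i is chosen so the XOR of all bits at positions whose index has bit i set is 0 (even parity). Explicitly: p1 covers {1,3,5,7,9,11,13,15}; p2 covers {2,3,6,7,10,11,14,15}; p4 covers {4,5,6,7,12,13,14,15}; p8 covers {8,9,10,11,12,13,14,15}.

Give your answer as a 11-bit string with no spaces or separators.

10110001100

s1 (pos 1,3,5,7,9,11,13,15): 1⊕1⊕0⊕1⊕0⊕0⊕1⊕0 = 0
s2 (pos 2,3,6,7,10,11,14,15): 1⊕1⊕1⊕1⊕0⊕0⊕0⊕0 = 0
s4 (pos 4,5,6,7,12,13,14,15): 1⊕0⊕1⊕1⊕1⊕1⊕0⊕0 = 1
s8 (pos 8,9,10,11,12,13,14,15): 0⊕0⊕0⊕0⊕1⊕1⊕0⊕0 = 0
Syndrome s8…s1 = 0100 → error at position 4.
Flip position 4: 111101100001100 → 111001100001100
Read data bits from positions 3,5,6,7,9,10,11,12,13,14,15: 10110001100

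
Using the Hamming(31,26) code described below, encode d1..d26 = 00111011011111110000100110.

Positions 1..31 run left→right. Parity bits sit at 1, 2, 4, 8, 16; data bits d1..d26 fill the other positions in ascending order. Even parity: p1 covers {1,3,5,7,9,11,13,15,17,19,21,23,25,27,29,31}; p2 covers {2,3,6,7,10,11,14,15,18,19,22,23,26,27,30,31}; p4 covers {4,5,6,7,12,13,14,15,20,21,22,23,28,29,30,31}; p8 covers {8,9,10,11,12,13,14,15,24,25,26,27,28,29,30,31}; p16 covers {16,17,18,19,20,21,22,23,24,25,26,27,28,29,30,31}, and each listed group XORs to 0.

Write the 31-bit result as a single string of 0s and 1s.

Place data at non-parity positions: p1 p2 0 p4 0 1 1 p8 1 0 1 1 0 1 1 p16 1 1 1 1 1 0 0 0 0 1 0 0 1 1 0
p1 (pos 1,3,5,7,9,11,13,15,17,19,21,23,25,27,29,31): XOR of data positions = 0⊕0⊕1⊕1⊕1⊕0⊕1⊕1⊕1⊕1⊕0⊕0⊕0⊕1⊕0 = 0
p2 (pos 2,3,6,7,10,11,14,15,18,19,22,23,26,27,30,31): XOR of data positions = 0⊕1⊕1⊕0⊕1⊕1⊕1⊕1⊕1⊕0⊕0⊕1⊕0⊕1⊕0 = 1
p4 (pos 4,5,6,7,12,13,14,15,20,21,22,23,28,29,30,31): XOR of data positions = 0⊕1⊕1⊕1⊕0⊕1⊕1⊕1⊕1⊕0⊕0⊕0⊕1⊕1⊕0 = 1
p8 (pos 8,9,10,11,12,13,14,15,24,25,26,27,28,29,30,31): XOR of data positions = 1⊕0⊕1⊕1⊕0⊕1⊕1⊕0⊕0⊕1⊕0⊕0⊕1⊕1⊕0 = 0
p16 (pos 16,17,18,19,20,21,22,23,24,25,26,27,28,29,30,31): XOR of data positions = 1⊕1⊕1⊕1⊕1⊕0⊕0⊕0⊕0⊕1⊕0⊕0⊕1⊕1⊕0 = 0
Codeword: 0101011010110110111110000100110

0101011010110110111110000100110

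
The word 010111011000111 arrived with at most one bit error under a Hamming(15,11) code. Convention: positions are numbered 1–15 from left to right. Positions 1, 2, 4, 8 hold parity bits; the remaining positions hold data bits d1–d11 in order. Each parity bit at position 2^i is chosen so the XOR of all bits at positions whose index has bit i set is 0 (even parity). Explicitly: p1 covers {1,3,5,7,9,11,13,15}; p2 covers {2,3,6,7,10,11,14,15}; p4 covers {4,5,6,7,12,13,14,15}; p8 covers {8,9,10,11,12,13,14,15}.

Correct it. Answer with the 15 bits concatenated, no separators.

s1 (pos 1,3,5,7,9,11,13,15): 0⊕0⊕1⊕0⊕1⊕0⊕1⊕1 = 0
s2 (pos 2,3,6,7,10,11,14,15): 1⊕0⊕1⊕0⊕0⊕0⊕1⊕1 = 0
s4 (pos 4,5,6,7,12,13,14,15): 1⊕1⊕1⊕0⊕0⊕1⊕1⊕1 = 0
s8 (pos 8,9,10,11,12,13,14,15): 1⊕1⊕0⊕0⊕0⊕1⊕1⊕1 = 1
Syndrome s8…s1 = 1000 → error at position 8.
Flip position 8: 010111011000111 → 010111001000111

010111001000111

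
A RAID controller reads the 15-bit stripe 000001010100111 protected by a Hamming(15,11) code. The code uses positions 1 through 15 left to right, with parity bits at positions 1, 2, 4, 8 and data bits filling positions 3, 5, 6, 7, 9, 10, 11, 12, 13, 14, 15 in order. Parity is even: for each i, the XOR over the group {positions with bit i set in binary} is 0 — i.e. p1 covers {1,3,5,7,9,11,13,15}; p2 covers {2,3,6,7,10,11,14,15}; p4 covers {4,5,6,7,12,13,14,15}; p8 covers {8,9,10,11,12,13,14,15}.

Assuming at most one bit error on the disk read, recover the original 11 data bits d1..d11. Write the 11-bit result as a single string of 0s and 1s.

s1 (pos 1,3,5,7,9,11,13,15): 0⊕0⊕0⊕0⊕0⊕0⊕1⊕1 = 0
s2 (pos 2,3,6,7,10,11,14,15): 0⊕0⊕1⊕0⊕1⊕0⊕1⊕1 = 0
s4 (pos 4,5,6,7,12,13,14,15): 0⊕0⊕1⊕0⊕0⊕1⊕1⊕1 = 0
s8 (pos 8,9,10,11,12,13,14,15): 1⊕0⊕1⊕0⊕0⊕1⊕1⊕1 = 1
Syndrome s8…s1 = 1000 → error at position 8.
Flip position 8: 000001010100111 → 000001000100111
Read data bits from positions 3,5,6,7,9,10,11,12,13,14,15: 00100100111

00100100111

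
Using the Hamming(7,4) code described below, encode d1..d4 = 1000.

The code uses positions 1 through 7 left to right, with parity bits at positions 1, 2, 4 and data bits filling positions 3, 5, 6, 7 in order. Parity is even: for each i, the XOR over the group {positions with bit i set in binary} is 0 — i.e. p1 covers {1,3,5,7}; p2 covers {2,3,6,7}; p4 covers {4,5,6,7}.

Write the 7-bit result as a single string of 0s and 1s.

Place data at non-parity positions: p1 p2 1 p4 0 0 0
p1 (pos 1,3,5,7): XOR of data positions = 1⊕0⊕0 = 1
p2 (pos 2,3,6,7): XOR of data positions = 1⊕0⊕0 = 1
p4 (pos 4,5,6,7): XOR of data positions = 0⊕0⊕0 = 0
Codeword: 1110000

1110000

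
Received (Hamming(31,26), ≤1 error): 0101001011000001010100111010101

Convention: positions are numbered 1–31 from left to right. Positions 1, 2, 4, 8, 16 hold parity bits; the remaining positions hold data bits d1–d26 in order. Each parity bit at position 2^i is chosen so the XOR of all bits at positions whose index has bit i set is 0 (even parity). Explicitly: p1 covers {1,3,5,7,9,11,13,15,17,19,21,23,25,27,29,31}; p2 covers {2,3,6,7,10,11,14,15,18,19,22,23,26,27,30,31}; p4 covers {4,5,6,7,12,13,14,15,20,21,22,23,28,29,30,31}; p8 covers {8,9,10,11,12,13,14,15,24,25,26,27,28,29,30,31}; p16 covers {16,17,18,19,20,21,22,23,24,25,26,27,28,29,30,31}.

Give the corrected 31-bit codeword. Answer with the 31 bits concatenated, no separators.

0101001011000001010100111000101

s1 (pos 1,3,5,7,9,11,13,15,17,19,21,23,25,27,29,31): 0⊕0⊕0⊕1⊕1⊕0⊕0⊕0⊕0⊕0⊕0⊕1⊕1⊕1⊕1⊕1 = 1
s2 (pos 2,3,6,7,10,11,14,15,18,19,22,23,26,27,30,31): 1⊕0⊕0⊕1⊕1⊕0⊕0⊕0⊕1⊕0⊕0⊕1⊕0⊕1⊕0⊕1 = 1
s4 (pos 4,5,6,7,12,13,14,15,20,21,22,23,28,29,30,31): 1⊕0⊕0⊕1⊕0⊕0⊕0⊕0⊕1⊕0⊕0⊕1⊕0⊕1⊕0⊕1 = 0
s8 (pos 8,9,10,11,12,13,14,15,24,25,26,27,28,29,30,31): 0⊕1⊕1⊕0⊕0⊕0⊕0⊕0⊕1⊕1⊕0⊕1⊕0⊕1⊕0⊕1 = 1
s16 (pos 16,17,18,19,20,21,22,23,24,25,26,27,28,29,30,31): 1⊕0⊕1⊕0⊕1⊕0⊕0⊕1⊕1⊕1⊕0⊕1⊕0⊕1⊕0⊕1 = 1
Syndrome s16…s1 = 11011 → error at position 27.
Flip position 27: 0101001011000001010100111010101 → 0101001011000001010100111000101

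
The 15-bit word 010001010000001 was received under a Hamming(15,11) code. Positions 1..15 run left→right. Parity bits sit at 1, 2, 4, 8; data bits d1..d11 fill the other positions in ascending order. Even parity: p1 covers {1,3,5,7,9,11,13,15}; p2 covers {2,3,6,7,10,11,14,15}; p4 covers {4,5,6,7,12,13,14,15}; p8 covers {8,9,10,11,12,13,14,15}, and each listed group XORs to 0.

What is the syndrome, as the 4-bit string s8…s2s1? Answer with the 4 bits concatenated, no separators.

0011

s1 (pos 1,3,5,7,9,11,13,15): 0⊕0⊕0⊕0⊕0⊕0⊕0⊕1 = 1
s2 (pos 2,3,6,7,10,11,14,15): 1⊕0⊕1⊕0⊕0⊕0⊕0⊕1 = 1
s4 (pos 4,5,6,7,12,13,14,15): 0⊕0⊕1⊕0⊕0⊕0⊕0⊕1 = 0
s8 (pos 8,9,10,11,12,13,14,15): 1⊕0⊕0⊕0⊕0⊕0⊕0⊕1 = 0
Syndrome s8…s1 = 0011 → error at position 3.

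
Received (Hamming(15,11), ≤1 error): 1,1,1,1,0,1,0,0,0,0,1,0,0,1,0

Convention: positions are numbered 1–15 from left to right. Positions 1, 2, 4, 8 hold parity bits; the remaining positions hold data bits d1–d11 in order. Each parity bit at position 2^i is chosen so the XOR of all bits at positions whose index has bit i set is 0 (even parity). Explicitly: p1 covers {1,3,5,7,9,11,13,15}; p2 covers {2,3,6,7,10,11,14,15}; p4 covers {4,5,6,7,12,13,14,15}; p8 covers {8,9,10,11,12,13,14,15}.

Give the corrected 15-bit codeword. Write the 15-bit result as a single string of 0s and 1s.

s1 (pos 1,3,5,7,9,11,13,15): 1⊕1⊕0⊕0⊕0⊕1⊕0⊕0 = 1
s2 (pos 2,3,6,7,10,11,14,15): 1⊕1⊕1⊕0⊕0⊕1⊕1⊕0 = 1
s4 (pos 4,5,6,7,12,13,14,15): 1⊕0⊕1⊕0⊕0⊕0⊕1⊕0 = 1
s8 (pos 8,9,10,11,12,13,14,15): 0⊕0⊕0⊕1⊕0⊕0⊕1⊕0 = 0
Syndrome s8…s1 = 0111 → error at position 7.
Flip position 7: 111101000010010 → 111101100010010

111101100010010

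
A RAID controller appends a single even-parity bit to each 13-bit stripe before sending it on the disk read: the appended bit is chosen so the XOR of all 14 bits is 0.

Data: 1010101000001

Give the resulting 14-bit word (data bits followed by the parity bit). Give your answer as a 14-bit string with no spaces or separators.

XOR of the 13 data bits: 1⊕0⊕1⊕0⊕1⊕0⊕1⊕0⊕0⊕0⊕0⊕0⊕1 = 1
Parity bit = 1 (so all 14 bits XOR to 0).

10101010000011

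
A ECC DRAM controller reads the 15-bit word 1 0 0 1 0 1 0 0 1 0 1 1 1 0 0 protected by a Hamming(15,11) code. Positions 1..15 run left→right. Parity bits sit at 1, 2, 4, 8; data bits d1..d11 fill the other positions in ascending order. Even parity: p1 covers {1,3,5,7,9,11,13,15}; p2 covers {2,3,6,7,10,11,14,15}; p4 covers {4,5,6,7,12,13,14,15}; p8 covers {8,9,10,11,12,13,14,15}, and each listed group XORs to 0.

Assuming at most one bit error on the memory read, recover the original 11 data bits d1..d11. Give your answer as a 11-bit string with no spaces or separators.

s1 (pos 1,3,5,7,9,11,13,15): 1⊕0⊕0⊕0⊕1⊕1⊕1⊕0 = 0
s2 (pos 2,3,6,7,10,11,14,15): 0⊕0⊕1⊕0⊕0⊕1⊕0⊕0 = 0
s4 (pos 4,5,6,7,12,13,14,15): 1⊕0⊕1⊕0⊕1⊕1⊕0⊕0 = 0
s8 (pos 8,9,10,11,12,13,14,15): 0⊕1⊕0⊕1⊕1⊕1⊕0⊕0 = 0
Syndrome s8…s1 = 0000 → no error.
Read data bits from positions 3,5,6,7,9,10,11,12,13,14,15: 00101011100

00101011100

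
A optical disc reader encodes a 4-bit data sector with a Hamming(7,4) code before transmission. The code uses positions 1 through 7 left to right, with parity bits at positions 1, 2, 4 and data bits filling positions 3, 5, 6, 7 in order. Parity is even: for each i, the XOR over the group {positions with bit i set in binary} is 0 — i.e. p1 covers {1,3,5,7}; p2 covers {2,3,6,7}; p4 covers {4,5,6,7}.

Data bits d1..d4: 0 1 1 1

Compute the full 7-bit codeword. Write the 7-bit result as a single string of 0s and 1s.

0001111

Place data at non-parity positions: p1 p2 0 p4 1 1 1
p1 (pos 1,3,5,7): XOR of data positions = 0⊕1⊕1 = 0
p2 (pos 2,3,6,7): XOR of data positions = 0⊕1⊕1 = 0
p4 (pos 4,5,6,7): XOR of data positions = 1⊕1⊕1 = 1
Codeword: 0001111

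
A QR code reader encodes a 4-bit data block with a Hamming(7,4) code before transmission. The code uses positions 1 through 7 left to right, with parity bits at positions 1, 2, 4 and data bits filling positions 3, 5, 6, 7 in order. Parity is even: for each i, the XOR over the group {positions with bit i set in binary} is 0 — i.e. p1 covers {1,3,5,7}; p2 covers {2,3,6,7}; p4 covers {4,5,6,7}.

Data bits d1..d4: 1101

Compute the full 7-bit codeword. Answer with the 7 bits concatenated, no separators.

Place data at non-parity positions: p1 p2 1 p4 1 0 1
p1 (pos 1,3,5,7): XOR of data positions = 1⊕1⊕1 = 1
p2 (pos 2,3,6,7): XOR of data positions = 1⊕0⊕1 = 0
p4 (pos 4,5,6,7): XOR of data positions = 1⊕0⊕1 = 0
Codeword: 1010101

1010101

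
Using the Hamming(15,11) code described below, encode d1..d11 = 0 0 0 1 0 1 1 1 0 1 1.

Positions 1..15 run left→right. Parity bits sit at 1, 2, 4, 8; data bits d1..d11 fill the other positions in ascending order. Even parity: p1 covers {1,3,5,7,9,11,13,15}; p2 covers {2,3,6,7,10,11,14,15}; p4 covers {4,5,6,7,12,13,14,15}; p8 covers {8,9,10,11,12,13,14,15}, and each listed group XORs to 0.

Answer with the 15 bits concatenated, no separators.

Place data at non-parity positions: p1 p2 0 p4 0 0 1 p8 0 1 1 1 0 1 1
p1 (pos 1,3,5,7,9,11,13,15): XOR of data positions = 0⊕0⊕1⊕0⊕1⊕0⊕1 = 1
p2 (pos 2,3,6,7,10,11,14,15): XOR of data positions = 0⊕0⊕1⊕1⊕1⊕1⊕1 = 1
p4 (pos 4,5,6,7,12,13,14,15): XOR of data positions = 0⊕0⊕1⊕1⊕0⊕1⊕1 = 0
p8 (pos 8,9,10,11,12,13,14,15): XOR of data positions = 0⊕1⊕1⊕1⊕0⊕1⊕1 = 1
Codeword: 110000110111011

110000110111011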